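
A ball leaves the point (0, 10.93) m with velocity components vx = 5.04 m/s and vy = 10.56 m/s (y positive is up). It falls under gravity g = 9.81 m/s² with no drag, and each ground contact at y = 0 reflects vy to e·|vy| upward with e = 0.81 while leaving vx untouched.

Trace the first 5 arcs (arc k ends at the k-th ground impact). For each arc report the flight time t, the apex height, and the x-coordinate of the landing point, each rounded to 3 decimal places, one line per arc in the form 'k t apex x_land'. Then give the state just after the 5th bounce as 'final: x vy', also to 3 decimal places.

1 2.917 16.614 14.701
2 2.981 10.900 29.727
3 2.415 7.152 41.899
4 1.956 4.692 51.758
5 1.584 3.079 59.744
final: 59.744 6.295

Arc 1: start y=10.930, vy=10.560 → t=2.917, apex=16.614, x_land=14.701, impact vy=-18.054
  bounce: vy ← 0.81·18.054 = 14.624
Arc 2: start y=0.000, vy=14.624 → t=2.981, apex=10.900, x_land=29.727, impact vy=-14.624
  bounce: vy ← 0.81·14.624 = 11.845
Arc 3: start y=0.000, vy=11.845 → t=2.415, apex=7.152, x_land=41.899, impact vy=-11.845
  bounce: vy ← 0.81·11.845 = 9.595
Arc 4: start y=0.000, vy=9.595 → t=1.956, apex=4.692, x_land=51.758, impact vy=-9.595
  bounce: vy ← 0.81·9.595 = 7.772
Arc 5: start y=0.000, vy=7.772 → t=1.584, apex=3.079, x_land=59.744, impact vy=-7.772
  bounce: vy ← 0.81·7.772 = 6.295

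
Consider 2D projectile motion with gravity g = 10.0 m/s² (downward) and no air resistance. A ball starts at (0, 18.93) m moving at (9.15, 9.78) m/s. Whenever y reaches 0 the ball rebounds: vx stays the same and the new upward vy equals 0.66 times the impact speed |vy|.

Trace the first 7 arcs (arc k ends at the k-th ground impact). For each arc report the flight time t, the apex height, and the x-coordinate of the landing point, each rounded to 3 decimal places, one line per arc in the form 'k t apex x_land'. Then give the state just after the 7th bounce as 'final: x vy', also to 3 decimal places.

Arc 1: start y=18.930, vy=9.780 → t=3.156, apex=23.712, x_land=28.875, impact vy=-21.777
  bounce: vy ← 0.66·21.777 = 14.373
Arc 2: start y=0.000, vy=14.373 → t=2.875, apex=10.329, x_land=55.177, impact vy=-14.373
  bounce: vy ← 0.66·14.373 = 9.486
Arc 3: start y=0.000, vy=9.486 → t=1.897, apex=4.499, x_land=72.537, impact vy=-9.486
  bounce: vy ← 0.66·9.486 = 6.261
Arc 4: start y=0.000, vy=6.261 → t=1.252, apex=1.960, x_land=83.995, impact vy=-6.261
  bounce: vy ← 0.66·6.261 = 4.132
Arc 5: start y=0.000, vy=4.132 → t=0.826, apex=0.854, x_land=91.556, impact vy=-4.132
  bounce: vy ← 0.66·4.132 = 2.727
Arc 6: start y=0.000, vy=2.727 → t=0.545, apex=0.372, x_land=96.547, impact vy=-2.727
  bounce: vy ← 0.66·2.727 = 1.800
Arc 7: start y=0.000, vy=1.800 → t=0.360, apex=0.162, x_land=99.841, impact vy=-1.800
  bounce: vy ← 0.66·1.800 = 1.188

1 3.156 23.712 28.875
2 2.875 10.329 55.177
3 1.897 4.499 72.537
4 1.252 1.960 83.995
5 0.826 0.854 91.556
6 0.545 0.372 96.547
7 0.360 0.162 99.841
final: 99.841 1.188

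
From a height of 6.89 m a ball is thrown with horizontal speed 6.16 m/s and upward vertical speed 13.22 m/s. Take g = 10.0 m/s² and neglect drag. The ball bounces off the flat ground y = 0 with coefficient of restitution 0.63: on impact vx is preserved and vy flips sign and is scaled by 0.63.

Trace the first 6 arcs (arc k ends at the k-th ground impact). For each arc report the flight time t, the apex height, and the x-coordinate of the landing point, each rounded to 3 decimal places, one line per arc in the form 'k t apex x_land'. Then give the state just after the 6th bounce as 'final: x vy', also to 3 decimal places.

Arc 1: start y=6.890, vy=13.220 → t=3.090, apex=15.628, x_land=19.034, impact vy=-17.680
  bounce: vy ← 0.63·17.680 = 11.138
Arc 2: start y=0.000, vy=11.138 → t=2.228, apex=6.203, x_land=32.756, impact vy=-11.138
  bounce: vy ← 0.63·11.138 = 7.017
Arc 3: start y=0.000, vy=7.017 → t=1.403, apex=2.462, x_land=41.401, impact vy=-7.017
  bounce: vy ← 0.63·7.017 = 4.421
Arc 4: start y=0.000, vy=4.421 → t=0.884, apex=0.977, x_land=46.848, impact vy=-4.421
  bounce: vy ← 0.63·4.421 = 2.785
Arc 5: start y=0.000, vy=2.785 → t=0.557, apex=0.388, x_land=50.279, impact vy=-2.785
  bounce: vy ← 0.63·2.785 = 1.755
Arc 6: start y=0.000, vy=1.755 → t=0.351, apex=0.154, x_land=52.441, impact vy=-1.755
  bounce: vy ← 0.63·1.755 = 1.105

1 3.090 15.628 19.034
2 2.228 6.203 32.756
3 1.403 2.462 41.401
4 0.884 0.977 46.848
5 0.557 0.388 50.279
6 0.351 0.154 52.441
final: 52.441 1.105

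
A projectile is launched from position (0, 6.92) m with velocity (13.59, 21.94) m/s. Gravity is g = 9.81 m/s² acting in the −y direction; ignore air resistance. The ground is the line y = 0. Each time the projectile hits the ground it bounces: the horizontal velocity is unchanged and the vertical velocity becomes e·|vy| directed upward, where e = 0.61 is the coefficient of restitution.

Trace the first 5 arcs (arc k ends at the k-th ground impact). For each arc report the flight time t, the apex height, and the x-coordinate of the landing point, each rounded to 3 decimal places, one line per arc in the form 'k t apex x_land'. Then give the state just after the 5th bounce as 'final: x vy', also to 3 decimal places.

Arc 1: start y=6.920, vy=21.940 → t=4.769, apex=31.454, x_land=64.808, impact vy=-24.842
  bounce: vy ← 0.61·24.842 = 15.154
Arc 2: start y=0.000, vy=15.154 → t=3.089, apex=11.704, x_land=106.794, impact vy=-15.154
  bounce: vy ← 0.61·15.154 = 9.244
Arc 3: start y=0.000, vy=9.244 → t=1.885, apex=4.355, x_land=132.405, impact vy=-9.244
  bounce: vy ← 0.61·9.244 = 5.639
Arc 4: start y=0.000, vy=5.639 → t=1.150, apex=1.621, x_land=148.028, impact vy=-5.639
  bounce: vy ← 0.61·5.639 = 3.440
Arc 5: start y=0.000, vy=3.440 → t=0.701, apex=0.603, x_land=157.558, impact vy=-3.440
  bounce: vy ← 0.61·3.440 = 2.098

1 4.769 31.454 64.808
2 3.089 11.704 106.794
3 1.885 4.355 132.405
4 1.150 1.621 148.028
5 0.701 0.603 157.558
final: 157.558 2.098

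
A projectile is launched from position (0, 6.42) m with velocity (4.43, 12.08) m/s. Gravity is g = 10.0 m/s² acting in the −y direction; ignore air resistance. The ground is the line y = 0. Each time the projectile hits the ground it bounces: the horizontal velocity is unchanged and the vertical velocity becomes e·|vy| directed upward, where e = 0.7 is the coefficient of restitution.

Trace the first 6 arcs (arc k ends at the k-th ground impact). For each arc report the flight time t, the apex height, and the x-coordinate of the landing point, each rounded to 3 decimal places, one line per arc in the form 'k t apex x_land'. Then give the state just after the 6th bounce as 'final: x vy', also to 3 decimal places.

1 2.864 13.716 12.689
2 2.319 6.721 22.961
3 1.623 3.293 30.152
4 1.136 1.614 35.185
5 0.795 0.791 38.708
6 0.557 0.387 41.175
final: 41.175 1.949

Arc 1: start y=6.420, vy=12.080 → t=2.864, apex=13.716, x_land=12.689, impact vy=-16.563
  bounce: vy ← 0.7·16.563 = 11.594
Arc 2: start y=0.000, vy=11.594 → t=2.319, apex=6.721, x_land=22.961, impact vy=-11.594
  bounce: vy ← 0.7·11.594 = 8.116
Arc 3: start y=0.000, vy=8.116 → t=1.623, apex=3.293, x_land=30.152, impact vy=-8.116
  bounce: vy ← 0.7·8.116 = 5.681
Arc 4: start y=0.000, vy=5.681 → t=1.136, apex=1.614, x_land=35.185, impact vy=-5.681
  bounce: vy ← 0.7·5.681 = 3.977
Arc 5: start y=0.000, vy=3.977 → t=0.795, apex=0.791, x_land=38.708, impact vy=-3.977
  bounce: vy ← 0.7·3.977 = 2.784
Arc 6: start y=0.000, vy=2.784 → t=0.557, apex=0.387, x_land=41.175, impact vy=-2.784
  bounce: vy ← 0.7·2.784 = 1.949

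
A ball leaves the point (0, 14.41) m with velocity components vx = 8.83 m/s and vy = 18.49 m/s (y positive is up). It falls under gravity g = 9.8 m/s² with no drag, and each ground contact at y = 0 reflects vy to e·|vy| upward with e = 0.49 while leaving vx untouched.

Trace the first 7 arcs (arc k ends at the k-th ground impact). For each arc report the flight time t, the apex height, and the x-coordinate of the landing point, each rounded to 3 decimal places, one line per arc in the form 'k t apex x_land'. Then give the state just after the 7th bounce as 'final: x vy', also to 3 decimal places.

Arc 1: start y=14.410, vy=18.490 → t=4.436, apex=31.853, x_land=39.173, impact vy=-24.986
  bounce: vy ← 0.49·24.986 = 12.243
Arc 2: start y=0.000, vy=12.243 → t=2.499, apex=7.648, x_land=61.236, impact vy=-12.243
  bounce: vy ← 0.49·12.243 = 5.999
Arc 3: start y=0.000, vy=5.999 → t=1.224, apex=1.836, x_land=72.047, impact vy=-5.999
  bounce: vy ← 0.49·5.999 = 2.940
Arc 4: start y=0.000, vy=2.940 → t=0.600, apex=0.441, x_land=77.344, impact vy=-2.940
  bounce: vy ← 0.49·2.940 = 1.440
Arc 5: start y=0.000, vy=1.440 → t=0.294, apex=0.106, x_land=79.940, impact vy=-1.440
  bounce: vy ← 0.49·1.440 = 0.706
Arc 6: start y=0.000, vy=0.706 → t=0.144, apex=0.025, x_land=81.212, impact vy=-0.706
  bounce: vy ← 0.49·0.706 = 0.346
Arc 7: start y=0.000, vy=0.346 → t=0.071, apex=0.006, x_land=81.835, impact vy=-0.346
  bounce: vy ← 0.49·0.346 = 0.169

1 4.436 31.853 39.173
2 2.499 7.648 61.236
3 1.224 1.836 72.047
4 0.600 0.441 77.344
5 0.294 0.106 79.940
6 0.144 0.025 81.212
7 0.071 0.006 81.835
final: 81.835 0.169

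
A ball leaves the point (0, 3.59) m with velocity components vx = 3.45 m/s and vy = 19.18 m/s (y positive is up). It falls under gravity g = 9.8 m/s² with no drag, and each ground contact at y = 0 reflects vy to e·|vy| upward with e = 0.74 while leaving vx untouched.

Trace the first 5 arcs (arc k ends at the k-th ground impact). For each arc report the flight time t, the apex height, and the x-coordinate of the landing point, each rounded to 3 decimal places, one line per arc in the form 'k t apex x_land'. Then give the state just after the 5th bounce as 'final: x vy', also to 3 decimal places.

1 4.093 22.359 14.122
2 3.161 12.244 25.029
3 2.339 6.705 33.100
4 1.731 3.671 39.073
5 1.281 2.011 43.493
final: 43.493 4.645

Arc 1: start y=3.590, vy=19.180 → t=4.093, apex=22.359, x_land=14.122, impact vy=-20.934
  bounce: vy ← 0.74·20.934 = 15.491
Arc 2: start y=0.000, vy=15.491 → t=3.161, apex=12.244, x_land=25.029, impact vy=-15.491
  bounce: vy ← 0.74·15.491 = 11.464
Arc 3: start y=0.000, vy=11.464 → t=2.339, apex=6.705, x_land=33.100, impact vy=-11.464
  bounce: vy ← 0.74·11.464 = 8.483
Arc 4: start y=0.000, vy=8.483 → t=1.731, apex=3.671, x_land=39.073, impact vy=-8.483
  bounce: vy ← 0.74·8.483 = 6.277
Arc 5: start y=0.000, vy=6.277 → t=1.281, apex=2.011, x_land=43.493, impact vy=-6.277
  bounce: vy ← 0.74·6.277 = 4.645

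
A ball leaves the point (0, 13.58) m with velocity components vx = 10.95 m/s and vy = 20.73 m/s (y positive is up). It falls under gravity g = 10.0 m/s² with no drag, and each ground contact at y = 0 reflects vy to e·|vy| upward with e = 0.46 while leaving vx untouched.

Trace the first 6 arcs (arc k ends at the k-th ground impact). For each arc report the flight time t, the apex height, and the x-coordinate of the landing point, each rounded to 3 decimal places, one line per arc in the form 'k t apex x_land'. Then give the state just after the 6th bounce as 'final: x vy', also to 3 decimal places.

1 4.721 35.067 51.698
2 2.436 7.420 78.377
3 1.121 1.570 90.649
4 0.516 0.332 96.294
5 0.237 0.070 98.891
6 0.109 0.015 100.085
final: 100.085 0.251

Arc 1: start y=13.580, vy=20.730 → t=4.721, apex=35.067, x_land=51.698, impact vy=-26.483
  bounce: vy ← 0.46·26.483 = 12.182
Arc 2: start y=0.000, vy=12.182 → t=2.436, apex=7.420, x_land=78.377, impact vy=-12.182
  bounce: vy ← 0.46·12.182 = 5.604
Arc 3: start y=0.000, vy=5.604 → t=1.121, apex=1.570, x_land=90.649, impact vy=-5.604
  bounce: vy ← 0.46·5.604 = 2.578
Arc 4: start y=0.000, vy=2.578 → t=0.516, apex=0.332, x_land=96.294, impact vy=-2.578
  bounce: vy ← 0.46·2.578 = 1.186
Arc 5: start y=0.000, vy=1.186 → t=0.237, apex=0.070, x_land=98.891, impact vy=-1.186
  bounce: vy ← 0.46·1.186 = 0.545
Arc 6: start y=0.000, vy=0.545 → t=0.109, apex=0.015, x_land=100.085, impact vy=-0.545
  bounce: vy ← 0.46·0.545 = 0.251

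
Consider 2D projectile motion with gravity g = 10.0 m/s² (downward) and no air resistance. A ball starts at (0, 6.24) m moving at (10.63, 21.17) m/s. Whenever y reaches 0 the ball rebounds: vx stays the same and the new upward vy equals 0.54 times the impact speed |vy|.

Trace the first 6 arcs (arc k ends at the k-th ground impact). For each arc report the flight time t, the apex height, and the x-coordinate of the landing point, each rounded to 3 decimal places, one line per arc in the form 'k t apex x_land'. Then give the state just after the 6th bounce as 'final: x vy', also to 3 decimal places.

Arc 1: start y=6.240, vy=21.170 → t=4.511, apex=28.648, x_land=47.948, impact vy=-23.937
  bounce: vy ← 0.54·23.937 = 12.926
Arc 2: start y=0.000, vy=12.926 → t=2.585, apex=8.354, x_land=75.429, impact vy=-12.926
  bounce: vy ← 0.54·12.926 = 6.980
Arc 3: start y=0.000, vy=6.980 → t=1.396, apex=2.436, x_land=90.268, impact vy=-6.980
  bounce: vy ← 0.54·6.980 = 3.769
Arc 4: start y=0.000, vy=3.769 → t=0.754, apex=0.710, x_land=98.282, impact vy=-3.769
  bounce: vy ← 0.54·3.769 = 2.035
Arc 5: start y=0.000, vy=2.035 → t=0.407, apex=0.207, x_land=102.609, impact vy=-2.035
  bounce: vy ← 0.54·2.035 = 1.099
Arc 6: start y=0.000, vy=1.099 → t=0.220, apex=0.060, x_land=104.945, impact vy=-1.099
  bounce: vy ← 0.54·1.099 = 0.594

1 4.511 28.648 47.948
2 2.585 8.354 75.429
3 1.396 2.436 90.268
4 0.754 0.710 98.282
5 0.407 0.207 102.609
6 0.220 0.060 104.945
final: 104.945 0.594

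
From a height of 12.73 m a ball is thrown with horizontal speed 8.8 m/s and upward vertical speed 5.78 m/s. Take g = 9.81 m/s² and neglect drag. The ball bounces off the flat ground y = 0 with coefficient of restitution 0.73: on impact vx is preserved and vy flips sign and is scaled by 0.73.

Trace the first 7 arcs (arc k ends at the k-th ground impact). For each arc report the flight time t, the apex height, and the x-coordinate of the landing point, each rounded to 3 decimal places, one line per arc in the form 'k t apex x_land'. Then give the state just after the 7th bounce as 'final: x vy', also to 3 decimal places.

1 2.305 14.433 20.280
2 2.504 7.691 42.319
3 1.828 4.099 58.407
4 1.335 2.184 70.152
5 0.974 1.164 78.726
6 0.711 0.620 84.984
7 0.519 0.331 89.553
final: 89.553 1.859

Arc 1: start y=12.730, vy=5.780 → t=2.305, apex=14.433, x_land=20.280, impact vy=-16.828
  bounce: vy ← 0.73·16.828 = 12.284
Arc 2: start y=0.000, vy=12.284 → t=2.504, apex=7.691, x_land=42.319, impact vy=-12.284
  bounce: vy ← 0.73·12.284 = 8.967
Arc 3: start y=0.000, vy=8.967 → t=1.828, apex=4.099, x_land=58.407, impact vy=-8.967
  bounce: vy ← 0.73·8.967 = 6.546
Arc 4: start y=0.000, vy=6.546 → t=1.335, apex=2.184, x_land=70.152, impact vy=-6.546
  bounce: vy ← 0.73·6.546 = 4.779
Arc 5: start y=0.000, vy=4.779 → t=0.974, apex=1.164, x_land=78.726, impact vy=-4.779
  bounce: vy ← 0.73·4.779 = 3.488
Arc 6: start y=0.000, vy=3.488 → t=0.711, apex=0.620, x_land=84.984, impact vy=-3.488
  bounce: vy ← 0.73·3.488 = 2.547
Arc 7: start y=0.000, vy=2.547 → t=0.519, apex=0.331, x_land=89.553, impact vy=-2.547
  bounce: vy ← 0.73·2.547 = 1.859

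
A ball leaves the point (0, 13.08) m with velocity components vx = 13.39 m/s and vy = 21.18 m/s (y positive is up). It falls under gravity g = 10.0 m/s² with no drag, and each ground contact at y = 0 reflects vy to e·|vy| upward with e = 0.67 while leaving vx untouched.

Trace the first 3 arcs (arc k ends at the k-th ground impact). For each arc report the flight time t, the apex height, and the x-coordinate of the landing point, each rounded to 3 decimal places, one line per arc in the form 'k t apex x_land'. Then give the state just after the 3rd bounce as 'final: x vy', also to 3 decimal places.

Arc 1: start y=13.080, vy=21.180 → t=4.783, apex=35.510, x_land=64.044, impact vy=-26.649
  bounce: vy ← 0.67·26.649 = 17.855
Arc 2: start y=0.000, vy=17.855 → t=3.571, apex=15.940, x_land=111.860, impact vy=-17.855
  bounce: vy ← 0.67·17.855 = 11.963
Arc 3: start y=0.000, vy=11.963 → t=2.393, apex=7.156, x_land=143.896, impact vy=-11.963
  bounce: vy ← 0.67·11.963 = 8.015

1 4.783 35.510 64.044
2 3.571 15.940 111.860
3 2.393 7.156 143.896
final: 143.896 8.015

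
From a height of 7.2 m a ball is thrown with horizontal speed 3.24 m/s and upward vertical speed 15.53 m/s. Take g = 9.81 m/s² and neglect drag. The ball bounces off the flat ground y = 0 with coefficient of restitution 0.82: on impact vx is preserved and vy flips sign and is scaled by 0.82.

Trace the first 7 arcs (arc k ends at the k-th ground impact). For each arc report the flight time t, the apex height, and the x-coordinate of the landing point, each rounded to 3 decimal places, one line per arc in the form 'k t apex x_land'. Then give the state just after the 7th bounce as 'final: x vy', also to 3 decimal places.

1 3.577 19.493 11.588
2 3.269 13.107 22.181
3 2.681 8.813 30.867
4 2.198 5.926 37.989
5 1.803 3.985 43.830
6 1.478 2.679 48.619
7 1.212 1.802 52.546
final: 52.546 4.875

Arc 1: start y=7.200, vy=15.530 → t=3.577, apex=19.493, x_land=11.588, impact vy=-19.556
  bounce: vy ← 0.82·19.556 = 16.036
Arc 2: start y=0.000, vy=16.036 → t=3.269, apex=13.107, x_land=22.181, impact vy=-16.036
  bounce: vy ← 0.82·16.036 = 13.150
Arc 3: start y=0.000, vy=13.150 → t=2.681, apex=8.813, x_land=30.867, impact vy=-13.150
  bounce: vy ← 0.82·13.150 = 10.783
Arc 4: start y=0.000, vy=10.783 → t=2.198, apex=5.926, x_land=37.989, impact vy=-10.783
  bounce: vy ← 0.82·10.783 = 8.842
Arc 5: start y=0.000, vy=8.842 → t=1.803, apex=3.985, x_land=43.830, impact vy=-8.842
  bounce: vy ← 0.82·8.842 = 7.250
Arc 6: start y=0.000, vy=7.250 → t=1.478, apex=2.679, x_land=48.619, impact vy=-7.250
  bounce: vy ← 0.82·7.250 = 5.945
Arc 7: start y=0.000, vy=5.945 → t=1.212, apex=1.802, x_land=52.546, impact vy=-5.945
  bounce: vy ← 0.82·5.945 = 4.875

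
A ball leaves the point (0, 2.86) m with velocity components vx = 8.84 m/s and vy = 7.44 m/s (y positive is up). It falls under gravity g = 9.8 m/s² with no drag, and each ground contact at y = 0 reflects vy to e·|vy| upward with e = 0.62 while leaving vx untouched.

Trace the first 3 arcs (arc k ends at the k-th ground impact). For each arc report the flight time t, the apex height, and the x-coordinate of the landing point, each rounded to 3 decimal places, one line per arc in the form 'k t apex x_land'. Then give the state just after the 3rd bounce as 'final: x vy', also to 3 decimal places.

1 1.836 5.684 16.232
2 1.336 2.185 28.038
3 0.828 0.840 35.358
final: 35.358 2.516

Arc 1: start y=2.860, vy=7.440 → t=1.836, apex=5.684, x_land=16.232, impact vy=-10.555
  bounce: vy ← 0.62·10.555 = 6.544
Arc 2: start y=0.000, vy=6.544 → t=1.336, apex=2.185, x_land=28.038, impact vy=-6.544
  bounce: vy ← 0.62·6.544 = 4.057
Arc 3: start y=0.000, vy=4.057 → t=0.828, apex=0.840, x_land=35.358, impact vy=-4.057
  bounce: vy ← 0.62·4.057 = 2.516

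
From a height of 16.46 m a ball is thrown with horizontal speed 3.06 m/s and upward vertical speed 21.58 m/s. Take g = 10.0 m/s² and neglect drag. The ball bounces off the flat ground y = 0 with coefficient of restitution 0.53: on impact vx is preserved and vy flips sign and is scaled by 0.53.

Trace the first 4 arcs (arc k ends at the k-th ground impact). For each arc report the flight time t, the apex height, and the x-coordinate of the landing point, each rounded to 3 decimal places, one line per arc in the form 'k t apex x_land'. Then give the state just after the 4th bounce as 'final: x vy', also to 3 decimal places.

Arc 1: start y=16.460, vy=21.580 → t=4.977, apex=39.745, x_land=15.231, impact vy=-28.194
  bounce: vy ← 0.53·28.194 = 14.943
Arc 2: start y=0.000, vy=14.943 → t=2.989, apex=11.164, x_land=24.376, impact vy=-14.943
  bounce: vy ← 0.53·14.943 = 7.920
Arc 3: start y=0.000, vy=7.920 → t=1.584, apex=3.136, x_land=29.223, impact vy=-7.920
  bounce: vy ← 0.53·7.920 = 4.197
Arc 4: start y=0.000, vy=4.197 → t=0.839, apex=0.881, x_land=31.791, impact vy=-4.197
  bounce: vy ← 0.53·4.197 = 2.225

1 4.977 39.745 15.231
2 2.989 11.164 24.376
3 1.584 3.136 29.223
4 0.839 0.881 31.791
final: 31.791 2.225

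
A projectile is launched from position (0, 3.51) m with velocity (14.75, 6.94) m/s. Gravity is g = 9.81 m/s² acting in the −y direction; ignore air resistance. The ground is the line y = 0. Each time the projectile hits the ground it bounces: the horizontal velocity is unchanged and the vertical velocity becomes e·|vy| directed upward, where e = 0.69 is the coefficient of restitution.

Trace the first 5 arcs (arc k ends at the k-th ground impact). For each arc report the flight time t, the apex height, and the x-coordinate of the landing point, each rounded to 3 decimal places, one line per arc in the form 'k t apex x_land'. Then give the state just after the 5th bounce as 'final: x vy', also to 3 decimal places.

1 1.810 5.965 26.700
2 1.522 2.840 49.147
3 1.050 1.352 64.635
4 0.725 0.644 75.322
5 0.500 0.306 82.696
final: 82.696 1.692

Arc 1: start y=3.510, vy=6.940 → t=1.810, apex=5.965, x_land=26.700, impact vy=-10.818
  bounce: vy ← 0.69·10.818 = 7.464
Arc 2: start y=0.000, vy=7.464 → t=1.522, apex=2.840, x_land=49.147, impact vy=-7.464
  bounce: vy ← 0.69·7.464 = 5.150
Arc 3: start y=0.000, vy=5.150 → t=1.050, apex=1.352, x_land=64.635, impact vy=-5.150
  bounce: vy ← 0.69·5.150 = 3.554
Arc 4: start y=0.000, vy=3.554 → t=0.725, apex=0.644, x_land=75.322, impact vy=-3.554
  bounce: vy ← 0.69·3.554 = 2.452
Arc 5: start y=0.000, vy=2.452 → t=0.500, apex=0.306, x_land=82.696, impact vy=-2.452
  bounce: vy ← 0.69·2.452 = 1.692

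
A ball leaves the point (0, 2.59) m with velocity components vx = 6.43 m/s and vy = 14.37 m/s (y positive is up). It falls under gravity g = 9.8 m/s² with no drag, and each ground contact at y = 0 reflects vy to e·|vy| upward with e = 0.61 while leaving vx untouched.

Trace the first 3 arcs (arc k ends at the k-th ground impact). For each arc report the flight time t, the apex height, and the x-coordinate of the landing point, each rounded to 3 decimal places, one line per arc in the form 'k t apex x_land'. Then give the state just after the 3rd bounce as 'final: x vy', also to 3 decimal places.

1 3.103 13.126 19.952
2 1.997 4.884 32.791
3 1.218 1.817 40.623
final: 40.623 3.641

Arc 1: start y=2.590, vy=14.370 → t=3.103, apex=13.126, x_land=19.952, impact vy=-16.039
  bounce: vy ← 0.61·16.039 = 9.784
Arc 2: start y=0.000, vy=9.784 → t=1.997, apex=4.884, x_land=32.791, impact vy=-9.784
  bounce: vy ← 0.61·9.784 = 5.968
Arc 3: start y=0.000, vy=5.968 → t=1.218, apex=1.817, x_land=40.623, impact vy=-5.968
  bounce: vy ← 0.61·5.968 = 3.641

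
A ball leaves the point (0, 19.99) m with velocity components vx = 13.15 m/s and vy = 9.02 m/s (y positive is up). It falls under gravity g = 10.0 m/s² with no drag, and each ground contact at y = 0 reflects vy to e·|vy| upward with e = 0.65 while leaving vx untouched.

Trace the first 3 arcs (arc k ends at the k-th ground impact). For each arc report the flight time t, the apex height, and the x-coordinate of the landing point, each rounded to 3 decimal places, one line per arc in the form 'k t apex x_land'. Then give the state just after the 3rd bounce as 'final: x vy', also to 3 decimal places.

1 3.096 24.058 40.706
2 2.852 10.165 78.205
3 1.854 4.295 102.579
final: 102.579 6.024

Arc 1: start y=19.990, vy=9.020 → t=3.096, apex=24.058, x_land=40.706, impact vy=-21.935
  bounce: vy ← 0.65·21.935 = 14.258
Arc 2: start y=0.000, vy=14.258 → t=2.852, apex=10.165, x_land=78.205, impact vy=-14.258
  bounce: vy ← 0.65·14.258 = 9.268
Arc 3: start y=0.000, vy=9.268 → t=1.854, apex=4.295, x_land=102.579, impact vy=-9.268
  bounce: vy ← 0.65·9.268 = 6.024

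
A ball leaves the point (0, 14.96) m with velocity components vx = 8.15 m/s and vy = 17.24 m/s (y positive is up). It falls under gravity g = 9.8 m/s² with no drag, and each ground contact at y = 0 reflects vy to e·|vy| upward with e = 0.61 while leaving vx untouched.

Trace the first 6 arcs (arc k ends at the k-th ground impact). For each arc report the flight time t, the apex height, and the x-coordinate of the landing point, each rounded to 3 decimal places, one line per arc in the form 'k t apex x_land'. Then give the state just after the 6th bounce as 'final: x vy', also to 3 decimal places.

1 4.239 30.124 34.545
2 3.025 11.209 59.198
3 1.845 4.171 74.237
4 1.126 1.552 83.411
5 0.687 0.578 89.006
6 0.419 0.215 92.420
final: 92.420 1.252

Arc 1: start y=14.960, vy=17.240 → t=4.239, apex=30.124, x_land=34.545, impact vy=-24.299
  bounce: vy ← 0.61·24.299 = 14.822
Arc 2: start y=0.000, vy=14.822 → t=3.025, apex=11.209, x_land=59.198, impact vy=-14.822
  bounce: vy ← 0.61·14.822 = 9.042
Arc 3: start y=0.000, vy=9.042 → t=1.845, apex=4.171, x_land=74.237, impact vy=-9.042
  bounce: vy ← 0.61·9.042 = 5.515
Arc 4: start y=0.000, vy=5.515 → t=1.126, apex=1.552, x_land=83.411, impact vy=-5.515
  bounce: vy ← 0.61·5.515 = 3.364
Arc 5: start y=0.000, vy=3.364 → t=0.687, apex=0.578, x_land=89.006, impact vy=-3.364
  bounce: vy ← 0.61·3.364 = 2.052
Arc 6: start y=0.000, vy=2.052 → t=0.419, apex=0.215, x_land=92.420, impact vy=-2.052
  bounce: vy ← 0.61·2.052 = 1.252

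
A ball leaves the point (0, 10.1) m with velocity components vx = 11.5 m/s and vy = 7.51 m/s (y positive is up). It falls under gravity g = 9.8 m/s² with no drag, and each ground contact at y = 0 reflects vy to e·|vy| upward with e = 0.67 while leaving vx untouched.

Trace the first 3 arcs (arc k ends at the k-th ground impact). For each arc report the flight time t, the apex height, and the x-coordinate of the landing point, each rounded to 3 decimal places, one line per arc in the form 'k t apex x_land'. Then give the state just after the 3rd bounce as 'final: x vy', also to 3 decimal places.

Arc 1: start y=10.100, vy=7.510 → t=2.394, apex=12.978, x_land=27.528, impact vy=-15.949
  bounce: vy ← 0.67·15.949 = 10.686
Arc 2: start y=0.000, vy=10.686 → t=2.181, apex=5.826, x_land=52.607, impact vy=-10.686
  bounce: vy ← 0.67·10.686 = 7.159
Arc 3: start y=0.000, vy=7.159 → t=1.461, apex=2.615, x_land=69.409, impact vy=-7.159
  bounce: vy ← 0.67·7.159 = 4.797

1 2.394 12.978 27.528
2 2.181 5.826 52.607
3 1.461 2.615 69.409
final: 69.409 4.797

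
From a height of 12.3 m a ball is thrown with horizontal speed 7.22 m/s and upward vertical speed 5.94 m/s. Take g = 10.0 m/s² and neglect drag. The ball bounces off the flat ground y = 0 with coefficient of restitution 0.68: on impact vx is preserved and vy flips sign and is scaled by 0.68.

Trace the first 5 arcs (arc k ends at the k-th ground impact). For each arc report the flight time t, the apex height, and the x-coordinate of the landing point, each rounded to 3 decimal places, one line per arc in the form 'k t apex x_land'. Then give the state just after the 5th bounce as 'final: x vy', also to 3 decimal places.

1 2.271 14.064 16.398
2 2.281 6.503 32.866
3 1.551 3.007 44.064
4 1.055 1.390 51.679
5 0.717 0.643 56.858
final: 56.858 2.438

Arc 1: start y=12.300, vy=5.940 → t=2.271, apex=14.064, x_land=16.398, impact vy=-16.772
  bounce: vy ← 0.68·16.772 = 11.405
Arc 2: start y=0.000, vy=11.405 → t=2.281, apex=6.503, x_land=32.866, impact vy=-11.405
  bounce: vy ← 0.68·11.405 = 7.755
Arc 3: start y=0.000, vy=7.755 → t=1.551, apex=3.007, x_land=44.064, impact vy=-7.755
  bounce: vy ← 0.68·7.755 = 5.273
Arc 4: start y=0.000, vy=5.273 → t=1.055, apex=1.390, x_land=51.679, impact vy=-5.273
  bounce: vy ← 0.68·5.273 = 3.586
Arc 5: start y=0.000, vy=3.586 → t=0.717, apex=0.643, x_land=56.858, impact vy=-3.586
  bounce: vy ← 0.68·3.586 = 2.438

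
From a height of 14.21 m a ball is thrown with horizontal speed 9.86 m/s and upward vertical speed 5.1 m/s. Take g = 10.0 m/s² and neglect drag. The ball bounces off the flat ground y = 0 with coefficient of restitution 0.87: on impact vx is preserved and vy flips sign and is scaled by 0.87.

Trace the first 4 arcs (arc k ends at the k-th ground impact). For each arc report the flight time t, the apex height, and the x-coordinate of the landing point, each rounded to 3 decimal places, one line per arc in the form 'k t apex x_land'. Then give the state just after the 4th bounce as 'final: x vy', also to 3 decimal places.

Arc 1: start y=14.210, vy=5.100 → t=2.271, apex=15.511, x_land=22.395, impact vy=-17.613
  bounce: vy ← 0.87·17.613 = 15.323
Arc 2: start y=0.000, vy=15.323 → t=3.065, apex=11.740, x_land=52.612, impact vy=-15.323
  bounce: vy ← 0.87·15.323 = 13.331
Arc 3: start y=0.000, vy=13.331 → t=2.666, apex=8.886, x_land=78.901, impact vy=-13.331
  bounce: vy ← 0.87·13.331 = 11.598
Arc 4: start y=0.000, vy=11.598 → t=2.320, apex=6.726, x_land=101.772, impact vy=-11.598
  bounce: vy ← 0.87·11.598 = 10.090

1 2.271 15.511 22.395
2 3.065 11.740 52.612
3 2.666 8.886 78.901
4 2.320 6.726 101.772
final: 101.772 10.090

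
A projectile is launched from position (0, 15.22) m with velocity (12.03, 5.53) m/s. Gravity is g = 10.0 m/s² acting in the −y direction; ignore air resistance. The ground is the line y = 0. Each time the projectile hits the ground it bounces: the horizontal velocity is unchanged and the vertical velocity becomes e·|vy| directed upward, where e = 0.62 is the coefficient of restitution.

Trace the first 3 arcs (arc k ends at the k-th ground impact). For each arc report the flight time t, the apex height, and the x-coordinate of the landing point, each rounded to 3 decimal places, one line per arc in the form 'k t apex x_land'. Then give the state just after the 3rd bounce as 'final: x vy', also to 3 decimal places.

1 2.383 16.749 28.670
2 2.270 6.438 55.973
3 1.407 2.475 72.900
final: 72.900 4.362

Arc 1: start y=15.220, vy=5.530 → t=2.383, apex=16.749, x_land=28.670, impact vy=-18.302
  bounce: vy ← 0.62·18.302 = 11.348
Arc 2: start y=0.000, vy=11.348 → t=2.270, apex=6.438, x_land=55.973, impact vy=-11.348
  bounce: vy ← 0.62·11.348 = 7.035
Arc 3: start y=0.000, vy=7.035 → t=1.407, apex=2.475, x_land=72.900, impact vy=-7.035
  bounce: vy ← 0.62·7.035 = 4.362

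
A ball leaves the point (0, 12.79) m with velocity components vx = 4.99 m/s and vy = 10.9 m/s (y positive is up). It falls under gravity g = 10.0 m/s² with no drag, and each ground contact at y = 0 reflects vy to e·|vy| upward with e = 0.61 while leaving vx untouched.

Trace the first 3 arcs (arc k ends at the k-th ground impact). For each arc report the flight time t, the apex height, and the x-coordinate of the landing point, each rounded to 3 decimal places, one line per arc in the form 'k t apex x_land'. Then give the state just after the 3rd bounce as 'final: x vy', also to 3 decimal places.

Arc 1: start y=12.790, vy=10.900 → t=3.025, apex=18.730, x_land=15.097, impact vy=-19.355
  bounce: vy ← 0.61·19.355 = 11.806
Arc 2: start y=0.000, vy=11.806 → t=2.361, apex=6.970, x_land=26.880, impact vy=-11.806
  bounce: vy ← 0.61·11.806 = 7.202
Arc 3: start y=0.000, vy=7.202 → t=1.440, apex=2.593, x_land=34.068, impact vy=-7.202
  bounce: vy ← 0.61·7.202 = 4.393

1 3.025 18.730 15.097
2 2.361 6.970 26.880
3 1.440 2.593 34.068
final: 34.068 4.393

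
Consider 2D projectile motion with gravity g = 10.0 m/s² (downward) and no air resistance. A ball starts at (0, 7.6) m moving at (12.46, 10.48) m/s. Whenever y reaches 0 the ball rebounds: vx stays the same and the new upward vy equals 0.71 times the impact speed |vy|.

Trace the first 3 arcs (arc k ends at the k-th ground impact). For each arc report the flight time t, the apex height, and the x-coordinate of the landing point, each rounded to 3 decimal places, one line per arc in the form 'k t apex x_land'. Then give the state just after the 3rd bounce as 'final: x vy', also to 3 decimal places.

Arc 1: start y=7.600, vy=10.480 → t=2.666, apex=13.092, x_land=33.220, impact vy=-16.181
  bounce: vy ← 0.71·16.181 = 11.489
Arc 2: start y=0.000, vy=11.489 → t=2.298, apex=6.599, x_land=61.849, impact vy=-11.489
  bounce: vy ← 0.71·11.489 = 8.157
Arc 3: start y=0.000, vy=8.157 → t=1.631, apex=3.327, x_land=82.177, impact vy=-8.157
  bounce: vy ← 0.71·8.157 = 5.791

1 2.666 13.092 33.220
2 2.298 6.599 61.849
3 1.631 3.327 82.177
final: 82.177 5.791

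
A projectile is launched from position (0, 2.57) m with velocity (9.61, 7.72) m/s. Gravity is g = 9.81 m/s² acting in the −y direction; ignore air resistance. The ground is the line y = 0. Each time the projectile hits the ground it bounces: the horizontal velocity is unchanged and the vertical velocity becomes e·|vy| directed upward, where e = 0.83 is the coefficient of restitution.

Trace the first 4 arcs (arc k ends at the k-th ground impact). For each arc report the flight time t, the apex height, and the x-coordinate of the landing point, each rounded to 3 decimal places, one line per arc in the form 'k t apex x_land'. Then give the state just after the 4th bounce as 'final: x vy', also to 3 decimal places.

Arc 1: start y=2.570, vy=7.720 → t=1.856, apex=5.608, x_land=17.838, impact vy=-10.489
  bounce: vy ← 0.83·10.489 = 8.706
Arc 2: start y=0.000, vy=8.706 → t=1.775, apex=3.863, x_land=34.895, impact vy=-8.706
  bounce: vy ← 0.83·8.706 = 7.226
Arc 3: start y=0.000, vy=7.226 → t=1.473, apex=2.661, x_land=49.052, impact vy=-7.226
  bounce: vy ← 0.83·7.226 = 5.998
Arc 4: start y=0.000, vy=5.998 → t=1.223, apex=1.833, x_land=60.803, impact vy=-5.998
  bounce: vy ← 0.83·5.998 = 4.978

1 1.856 5.608 17.838
2 1.775 3.863 34.895
3 1.473 2.661 49.052
4 1.223 1.833 60.803
final: 60.803 4.978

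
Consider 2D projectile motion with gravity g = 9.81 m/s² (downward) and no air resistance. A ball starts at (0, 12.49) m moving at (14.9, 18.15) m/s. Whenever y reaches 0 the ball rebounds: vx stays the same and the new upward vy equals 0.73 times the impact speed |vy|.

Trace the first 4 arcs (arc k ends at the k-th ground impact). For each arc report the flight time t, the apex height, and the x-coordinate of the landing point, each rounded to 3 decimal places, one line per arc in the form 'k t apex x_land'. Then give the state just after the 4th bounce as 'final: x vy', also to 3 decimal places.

Arc 1: start y=12.490, vy=18.150 → t=4.293, apex=29.280, x_land=63.972, impact vy=-23.968
  bounce: vy ← 0.73·23.968 = 17.497
Arc 2: start y=0.000, vy=17.497 → t=3.567, apex=15.603, x_land=117.122, impact vy=-17.497
  bounce: vy ← 0.73·17.497 = 12.773
Arc 3: start y=0.000, vy=12.773 → t=2.604, apex=8.315, x_land=155.922, impact vy=-12.773
  bounce: vy ← 0.73·12.773 = 9.324
Arc 4: start y=0.000, vy=9.324 → t=1.901, apex=4.431, x_land=184.246, impact vy=-9.324
  bounce: vy ← 0.73·9.324 = 6.807

1 4.293 29.280 63.972
2 3.567 15.603 117.122
3 2.604 8.315 155.922
4 1.901 4.431 184.246
final: 184.246 6.807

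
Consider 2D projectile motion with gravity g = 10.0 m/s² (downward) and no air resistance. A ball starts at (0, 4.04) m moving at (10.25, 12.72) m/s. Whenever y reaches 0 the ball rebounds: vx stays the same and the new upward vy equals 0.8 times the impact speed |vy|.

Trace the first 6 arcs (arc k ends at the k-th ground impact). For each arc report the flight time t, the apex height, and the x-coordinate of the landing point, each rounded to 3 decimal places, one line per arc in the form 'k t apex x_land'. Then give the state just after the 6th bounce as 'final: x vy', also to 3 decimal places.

1 2.830 12.130 29.003
2 2.492 7.763 54.547
3 1.994 4.968 74.982
4 1.595 3.180 91.330
5 1.276 2.035 104.409
6 1.021 1.302 114.871
final: 114.871 4.083

Arc 1: start y=4.040, vy=12.720 → t=2.830, apex=12.130, x_land=29.003, impact vy=-15.576
  bounce: vy ← 0.8·15.576 = 12.460
Arc 2: start y=0.000, vy=12.460 → t=2.492, apex=7.763, x_land=54.547, impact vy=-12.460
  bounce: vy ← 0.8·12.460 = 9.968
Arc 3: start y=0.000, vy=9.968 → t=1.994, apex=4.968, x_land=74.982, impact vy=-9.968
  bounce: vy ← 0.8·9.968 = 7.975
Arc 4: start y=0.000, vy=7.975 → t=1.595, apex=3.180, x_land=91.330, impact vy=-7.975
  bounce: vy ← 0.8·7.975 = 6.380
Arc 5: start y=0.000, vy=6.380 → t=1.276, apex=2.035, x_land=104.409, impact vy=-6.380
  bounce: vy ← 0.8·6.380 = 5.104
Arc 6: start y=0.000, vy=5.104 → t=1.021, apex=1.302, x_land=114.871, impact vy=-5.104
  bounce: vy ← 0.8·5.104 = 4.083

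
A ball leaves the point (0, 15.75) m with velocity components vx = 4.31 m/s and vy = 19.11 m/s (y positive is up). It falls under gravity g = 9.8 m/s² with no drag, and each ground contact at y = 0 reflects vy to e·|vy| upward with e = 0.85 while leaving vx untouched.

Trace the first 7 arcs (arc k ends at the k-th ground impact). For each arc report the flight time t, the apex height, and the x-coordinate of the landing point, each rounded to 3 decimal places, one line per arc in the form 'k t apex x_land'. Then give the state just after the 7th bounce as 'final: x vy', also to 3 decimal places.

1 4.599 34.382 19.821
2 4.503 24.841 39.230
3 3.828 17.948 55.727
4 3.254 12.967 69.750
5 2.766 9.369 81.669
6 2.351 6.769 91.801
7 1.998 4.891 100.413
final: 100.413 8.322

Arc 1: start y=15.750, vy=19.110 → t=4.599, apex=34.382, x_land=19.821, impact vy=-25.959
  bounce: vy ← 0.85·25.959 = 22.066
Arc 2: start y=0.000, vy=22.066 → t=4.503, apex=24.841, x_land=39.230, impact vy=-22.066
  bounce: vy ← 0.85·22.066 = 18.756
Arc 3: start y=0.000, vy=18.756 → t=3.828, apex=17.948, x_land=55.727, impact vy=-18.756
  bounce: vy ← 0.85·18.756 = 15.942
Arc 4: start y=0.000, vy=15.942 → t=3.254, apex=12.967, x_land=69.750, impact vy=-15.942
  bounce: vy ← 0.85·15.942 = 13.551
Arc 5: start y=0.000, vy=13.551 → t=2.766, apex=9.369, x_land=81.669, impact vy=-13.551
  bounce: vy ← 0.85·13.551 = 11.518
Arc 6: start y=0.000, vy=11.518 → t=2.351, apex=6.769, x_land=91.801, impact vy=-11.518
  bounce: vy ← 0.85·11.518 = 9.791
Arc 7: start y=0.000, vy=9.791 → t=1.998, apex=4.891, x_land=100.413, impact vy=-9.791
  bounce: vy ← 0.85·9.791 = 8.322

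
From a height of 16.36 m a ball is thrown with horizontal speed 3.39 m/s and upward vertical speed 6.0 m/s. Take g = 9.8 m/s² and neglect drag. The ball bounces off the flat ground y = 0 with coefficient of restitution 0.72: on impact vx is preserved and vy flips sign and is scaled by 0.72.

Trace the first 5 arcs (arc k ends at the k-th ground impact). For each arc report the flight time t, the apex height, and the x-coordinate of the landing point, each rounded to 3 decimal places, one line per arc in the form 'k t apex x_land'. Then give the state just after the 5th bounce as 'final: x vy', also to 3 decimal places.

1 2.539 18.197 8.608
2 2.775 9.433 18.016
3 1.998 4.890 24.789
4 1.439 2.535 29.665
5 1.036 1.314 33.177
final: 33.177 3.654

Arc 1: start y=16.360, vy=6.000 → t=2.539, apex=18.197, x_land=8.608, impact vy=-18.885
  bounce: vy ← 0.72·18.885 = 13.597
Arc 2: start y=0.000, vy=13.597 → t=2.775, apex=9.433, x_land=18.016, impact vy=-13.597
  bounce: vy ← 0.72·13.597 = 9.790
Arc 3: start y=0.000, vy=9.790 → t=1.998, apex=4.890, x_land=24.789, impact vy=-9.790
  bounce: vy ← 0.72·9.790 = 7.049
Arc 4: start y=0.000, vy=7.049 → t=1.439, apex=2.535, x_land=29.665, impact vy=-7.049
  bounce: vy ← 0.72·7.049 = 5.075
Arc 5: start y=0.000, vy=5.075 → t=1.036, apex=1.314, x_land=33.177, impact vy=-5.075
  bounce: vy ← 0.72·5.075 = 3.654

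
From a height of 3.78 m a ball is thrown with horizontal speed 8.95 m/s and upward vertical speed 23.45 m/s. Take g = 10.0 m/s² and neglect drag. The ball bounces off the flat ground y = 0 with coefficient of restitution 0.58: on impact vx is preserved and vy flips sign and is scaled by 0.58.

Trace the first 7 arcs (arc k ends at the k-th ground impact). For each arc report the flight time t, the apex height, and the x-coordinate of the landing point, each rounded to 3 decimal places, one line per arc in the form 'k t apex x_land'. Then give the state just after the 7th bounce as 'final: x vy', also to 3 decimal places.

1 4.846 31.275 43.372
2 2.901 10.521 69.337
3 1.683 3.539 84.397
4 0.976 1.191 93.132
5 0.566 0.401 98.198
6 0.328 0.135 101.136
7 0.190 0.045 102.841
final: 102.841 0.552

Arc 1: start y=3.780, vy=23.450 → t=4.846, apex=31.275, x_land=43.372, impact vy=-25.010
  bounce: vy ← 0.58·25.010 = 14.506
Arc 2: start y=0.000, vy=14.506 → t=2.901, apex=10.521, x_land=69.337, impact vy=-14.506
  bounce: vy ← 0.58·14.506 = 8.413
Arc 3: start y=0.000, vy=8.413 → t=1.683, apex=3.539, x_land=84.397, impact vy=-8.413
  bounce: vy ← 0.58·8.413 = 4.880
Arc 4: start y=0.000, vy=4.880 → t=0.976, apex=1.191, x_land=93.132, impact vy=-4.880
  bounce: vy ← 0.58·4.880 = 2.830
Arc 5: start y=0.000, vy=2.830 → t=0.566, apex=0.401, x_land=98.198, impact vy=-2.830
  bounce: vy ← 0.58·2.830 = 1.642
Arc 6: start y=0.000, vy=1.642 → t=0.328, apex=0.135, x_land=101.136, impact vy=-1.642
  bounce: vy ← 0.58·1.642 = 0.952
Arc 7: start y=0.000, vy=0.952 → t=0.190, apex=0.045, x_land=102.841, impact vy=-0.952
  bounce: vy ← 0.58·0.952 = 0.552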